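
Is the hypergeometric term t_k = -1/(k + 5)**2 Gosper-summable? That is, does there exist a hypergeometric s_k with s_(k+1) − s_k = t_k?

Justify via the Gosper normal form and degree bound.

No. Not Gosper-summable.

t_(k+1)/t_k = (k + 5)**2/(k + 6)**2.
A = k**2 + 10*k + 25, B = k**2 + 12*k + 36, C = 1.
f must satisfy (k**2 + 10*k + 25)·f(k+1) − (k**2 + 10*k + 25)·f(k) = 1.
deg f ≤ 0 (via 2,2,0).
Put f(k) = c0: A·f(k+1) − B(k−1)·f(k) − C = -1; need -1 = 0 — inconsistent ⇒ no f, not summable.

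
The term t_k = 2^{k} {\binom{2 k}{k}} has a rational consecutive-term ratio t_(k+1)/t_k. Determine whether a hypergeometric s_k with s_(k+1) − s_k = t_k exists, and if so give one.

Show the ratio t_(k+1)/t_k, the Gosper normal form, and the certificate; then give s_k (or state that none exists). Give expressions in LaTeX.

Compute t_(k+1)/t_k: get 4*(2*k + 1)/(k + 1).
Factor: A=8*k + 4; B=k + 1; C=1.
Set up (8*k + 4)·f(k+1) − (k)·f(k) − (1) = 0.
From deg A=1, deg B=1, deg C=0: d=-1.
deg f ≤ -1 is impossible — no certificate.

none (Gosper's algorithm certifies no s_k)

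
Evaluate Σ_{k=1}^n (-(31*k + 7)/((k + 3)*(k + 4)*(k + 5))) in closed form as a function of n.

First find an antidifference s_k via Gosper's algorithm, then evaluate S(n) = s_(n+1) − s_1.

Compute t_(k+1)/t_k: get (k + 3)*(31*k + 38)/((k + 6)*(31*k + 7)).
So A=k + 3 and B=k + 6, with C=k + 7/31.
Need (k + 3)·f(k+1) − (k + 5)·f(k) = k + 7/31.
Degrees (1,1,1) ⇒ d ≤ 2.
Coefficient equations give f(k) = k*(25*k - 11)/186.
So s_k = (B(k−1)f/C)·t_k = (k*(k + 5)*(25*k - 11)/(6*(31*k + 7)))·t_k = k*(11 - 25*k)/(6*(k + 3)*(k + 4)).
Check: Δs_k = (-31*k - 7)/(k**3 + 12*k**2 + 47*k + 60). ✓
s_(n+1) = (-25*n**2 - 39*n - 14)/(6*(n**2 + 9*n + 20)) and s_(1) = -7/60, so S(n) = n*(-81*n - 109)/(20*(n**2 + 9*n + 20)).

S(n) = n*(-81*n - 109)/(20*(n**2 + 9*n + 20))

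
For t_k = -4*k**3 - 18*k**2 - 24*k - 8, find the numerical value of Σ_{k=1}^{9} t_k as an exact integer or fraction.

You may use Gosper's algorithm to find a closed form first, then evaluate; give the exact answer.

The ratio is (2*k**3 + 15*k**2 + 36*k + 27)/(2*k**3 + 9*k**2 + 12*k + 4).
Take A(k)=1, B(k)=1, C(k)=k**3 + 9*k**2/2 + 6*k + 2.
f must satisfy (1)·f(k+1) − (1)·f(k) = k**3 + 9*k**2/2 + 6*k + 2.
Bound: deg f ≤ 4.
Solve for f: f(k) = k*(k**3 + 4*k**2 + 4*k - 1)/4 (degree 4 ≤ 4).
Then R = B(k−1)f/C = k*(k**3 + 4*k**2 + 4*k - 1)/(2*(k + 2)**2*(2*k + 1)), so s_k = R(k)·t_k = k*(-k**3 - 4*k**2 - 4*k + 1).
s_(k+1) − s_k = -4*k**3 - 18*k**2 - 24*k - 8 = t_k.
Evaluate s at k=10 and k=1: -14390 and -8; difference -14382.

Σ = -14382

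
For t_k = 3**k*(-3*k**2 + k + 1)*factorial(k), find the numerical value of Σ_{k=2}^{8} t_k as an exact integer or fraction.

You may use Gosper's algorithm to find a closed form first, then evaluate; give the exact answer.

Σ = -49997969280

Ratio r(k) = 3*(k + 1)*(k - 3*(k + 1)**2 + 2)/(-3*k**2 + k + 1).
Factor: A=3*k + 3; B=1; C=k**2 - k/3 - 1/3.
Set up (3*k + 3)·f(k+1) − (1)·f(k) − (k**2 - k/3 - 1/3) = 0.
Bound: deg f ≤ 1.
Solving with deg f ≤ 1: f(k) = (k - 2)/3.
Certificate R = B(k−1)f/C = (k - 2)/(3*k**2 - k - 1) gives s_k = -3**k*(k - 2)*factorial(k).
Verify: 3**k*(-3*k**2 + k + 1)*factorial(k) matches t_k.
Sum = s_(9) − s_(2); s_(9) = -49997969280, s_(2) = 0 ⇒ -49997969280.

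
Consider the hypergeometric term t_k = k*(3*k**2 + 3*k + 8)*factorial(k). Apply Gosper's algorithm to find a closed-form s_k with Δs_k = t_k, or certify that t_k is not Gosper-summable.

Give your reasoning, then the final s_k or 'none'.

t_(k+1)/t_k = (k + 1)**2*(3*k + 3*(k + 1)**2 + 11)/(k*(3*k**2 + 3*k + 8)).
Gosper form: A/B · C(k+1)/C(k) with A=k + 1, B=1, C=k**3 + k**2 + 8*k/3.
Key eq: (k + 1)·f(k+1) = (1)·f(k) + (k**3 + k**2 + 8*k/3).
Bound: deg f ≤ 2.
Solve for f: f(k) = (3*k**2 - 3*k + 2)/3 (degree 2 ≤ 2).
R(k) = B(k−1)·f(k)/C(k) = (3*k**2 - 3*k + 2)/(k*(3*k**2 + 3*k + 8)); s_k = R·t_k = (3*k**2 - 3*k + 2)*factorial(k).
Δs = k*(3*k**2 + 3*k + 8)*factorial(k), as required.

s_k = (3*k**2 - 3*k + 2)*factorial(k)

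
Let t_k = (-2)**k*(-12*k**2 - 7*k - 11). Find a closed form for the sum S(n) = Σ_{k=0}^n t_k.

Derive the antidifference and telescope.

Step 1: r(k) = 2*(-12*k**2 - 31*k - 30)/(12*k**2 + 7*k + 11).
A = -2, B = 1, C = k**2 + 7*k/12 + 11/12.
Key eq: (-2)·f(k+1) = (1)·f(k) + (k**2 + 7*k/12 + 11/12).
d = 2 from the (0,0,2) case.
Solve for f: f(k) = -(4*k**2 - 3*k + 3)/12 (degree 2 ≤ 2).
Get s_k = R·t_k = (-2)**k*(4*k**2 - 3*k + 3) with R(k) = B(k−1)f(k)/C(k) = -(4*k**2 - 3*k + 3)/(12*k**2 + 7*k + 11).
Δs = (-2)**k*(-12*k**2 - 7*k - 11), as required.
Evaluate: s_(n+1) = (-2)**(n + 1)*(4*n**2 + 5*n + 4); subtract s_(0) = 3 ⇒ S(n) = -8*(-2)**n*n**2 - 10*(-2)**n*n - 8*(-2)**n - 3.

S(n) = -8*(-2)**n*n**2 - 10*(-2)**n*n - 8*(-2)**n - 3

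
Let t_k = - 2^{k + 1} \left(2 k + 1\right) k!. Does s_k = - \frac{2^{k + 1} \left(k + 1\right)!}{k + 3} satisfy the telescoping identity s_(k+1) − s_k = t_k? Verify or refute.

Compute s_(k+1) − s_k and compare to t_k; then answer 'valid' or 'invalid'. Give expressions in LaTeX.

s_(k+1) = -2**(k + 2)*factorial(k + 2)/(k + 4)
s_(k+1) − s_k = -2**(k + 1)*(2*k**2 + 9*k + 8)*factorial(k + 1)/((k + 3)*(k + 4))
(s_(k+1) − s_k) − t_k = 2**(k + 2)*(2*k**2 + 7*k + 2)*factorial(k)/((k + 3)*(k + 4))

Invalid: residual \frac{2^{k + 2} \left(2 k^{2} + 7 k + 2\right) k!}{\left(k + 3\right) \left(k + 4\right)} ≠ 0.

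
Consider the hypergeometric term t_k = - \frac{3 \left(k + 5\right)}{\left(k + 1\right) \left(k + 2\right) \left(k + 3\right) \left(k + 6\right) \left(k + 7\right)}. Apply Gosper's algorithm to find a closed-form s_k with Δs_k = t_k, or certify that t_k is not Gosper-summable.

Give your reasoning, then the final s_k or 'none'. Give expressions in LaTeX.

The ratio is (k + 1)*(k + 6)**2/((k + 4)*(k + 5)*(k + 8)).
So A=k + 1 and B=k + 8, with C=k**3 + 14*k**2 + 65*k + 100.
Solve (k + 1)·f(k+1) − (k + 7)·f(k) = k**3 + 14*k**2 + 65*k + 100.
Bound: deg f ≤ 6.
Solve for f: f(k) = k*(k + 3)*(k + 4)**2*(k + 5)**2/36 (degree 6 ≤ 6).
Certificate R = B(k−1)f/C = k*(k + 3)*(k + 4)*(k + 7)/36 gives s_k = k*(-k**2 - 9*k - 20)/(12*(k**3 + 9*k**2 + 20*k + 12)).
s_(k+1) − s_k = 3*(-k - 5)/(k**5 + 19*k**4 + 131*k**3 + 401*k**2 + 540*k + 252) = t_k.

s_k = \frac{k \left(- k^{2} - 9 k - 20\right)}{12 \left(k^{3} + 9 k^{2} + 20 k + 12\right)}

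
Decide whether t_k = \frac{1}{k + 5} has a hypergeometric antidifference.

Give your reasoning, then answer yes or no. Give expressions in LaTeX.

No — t_k has no hypergeometric antidifference.

The ratio is (k + 5)/(k + 6).
Factor: A=k + 5; B=k + 6; C=1.
Set up (k + 5)·f(k+1) − (k + 5)·f(k) − (1) = 0.
From deg A=1, deg B=1, deg C=0: d=0.
Generic f = c0 gives residual -1; -1 = 0 cannot hold, so t_k is not Gosper-summable.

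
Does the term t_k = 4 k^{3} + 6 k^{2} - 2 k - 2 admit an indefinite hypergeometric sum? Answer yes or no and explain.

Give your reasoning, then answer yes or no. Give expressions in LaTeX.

r(k) = (2*k**3 + 9*k**2 + 11*k + 3)/(2*k**3 + 3*k**2 - k - 1) after simplifying.
Factor: A=1; B=1; C=k**3 + 3*k**2/2 - k/2 - 1/2.
Solve (1)·f(k+1) − (1)·f(k) = k**3 + 3*k**2/2 - k/2 - 1/2.
Bound: deg f ≤ 4.
Solving with deg f ≤ 4: f(k) = k**2*(k**2 - 3)/4.
Certificate R = B(k−1)f/C = k**2*(k**2 - 3)/(2*(2*k + 1)*(k**2 + k - 1)) gives s_k = k**2*(k**2 - 3).
Δs = 4*k**3 + 6*k**2 - 2*k - 2, as required.

Yes. s_k = k^{2} \left(k^{2} - 3\right).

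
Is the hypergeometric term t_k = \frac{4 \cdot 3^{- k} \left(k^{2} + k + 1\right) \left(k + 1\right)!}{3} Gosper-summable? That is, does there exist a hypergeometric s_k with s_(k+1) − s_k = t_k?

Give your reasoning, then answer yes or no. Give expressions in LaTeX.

Yes. s_k = 4 \cdot 3^{- k} \left(k + 1\right) \left(k + 1\right)!.

Ratio r(k) = (k + 2)*(k + (k + 1)**2 + 2)/(3*(k**2 + k + 1)).
A = k/3 + 2/3, B = 1, C = k**2 + k + 1.
Solve (k/3 + 2/3)·f(k+1) − (1)·f(k) = k**2 + k + 1.
Bound: deg f ≤ 1.
Solving with deg f ≤ 1: f(k) = 3*(k + 1).
So s_k = (B(k−1)f/C)·t_k = (3*(k + 1)/(k**2 + k + 1))·t_k = 4*(k + 1)*factorial(k + 1)/3**k.
Δs = 4*(k**2 + k + 1)*factorial(k + 1)/(3*3**k), as required.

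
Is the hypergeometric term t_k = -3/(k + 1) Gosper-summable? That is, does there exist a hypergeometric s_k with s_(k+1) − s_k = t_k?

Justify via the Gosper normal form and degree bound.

Step 1: r(k) = (k + 1)/(k + 2).
Take A(k)=k + 1, B(k)=k + 2, C(k)=1.
f must satisfy (k + 1)·f(k+1) − (k + 1)·f(k) = 1.
Bound: deg f ≤ 0.
Put f(k) = c0: A·f(k+1) − B(k−1)·f(k) − C = -1; need -1 = 0 — inconsistent ⇒ no f, not summable.

No — t_k has no hypergeometric antidifference.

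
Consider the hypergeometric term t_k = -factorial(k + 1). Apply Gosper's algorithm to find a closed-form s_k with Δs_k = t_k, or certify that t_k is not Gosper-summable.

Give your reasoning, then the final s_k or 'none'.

Step 1: r(k) = k + 2.
Factor: A=k + 2; B=1; C=1.
Solve (k + 2)·f(k+1) − (1)·f(k) = 1.
Bound: deg f ≤ -1.
Bound -1 < 0, so the key equation has no polynomial solution.

not Gosper-summable; s_k does not exist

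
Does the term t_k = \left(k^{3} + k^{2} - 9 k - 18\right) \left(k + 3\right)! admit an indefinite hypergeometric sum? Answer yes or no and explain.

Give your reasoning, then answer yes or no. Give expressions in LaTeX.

Yes. s_k = \left(k^{2} - 4 k - 2\right) \left(k + 3\right)!.

r(k) = (k**4 + 8*k**3 + 12*k**2 - 41*k - 100)/(k**3 + k**2 - 9*k - 18) after simplifying.
Normal form (A,B,C) = (k + 4, 1, k**3 + k**2 - 9*k - 18).
Key eq: (k + 4)·f(k+1) = (1)·f(k) + (k**3 + k**2 - 9*k - 18).
From deg A=1, deg B=0, deg C=3: d=2.
Coefficient equations give f(k) = k**2 - 4*k - 2.
Then R = B(k−1)f/C = (k**2 - 4*k - 2)/(k**3 + k**2 - 9*k - 18), so s_k = R(k)·t_k = (k**2 - 4*k - 2)*factorial(k + 3).
Verify: (k**3 + k**2 - 9*k - 18)*factorial(k + 3) matches t_k.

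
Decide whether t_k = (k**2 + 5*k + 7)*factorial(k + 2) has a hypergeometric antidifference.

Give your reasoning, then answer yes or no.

Step 1: r(k) = (k + 3)*(5*k + (k + 1)**2 + 12)/(k**2 + 5*k + 7).
So A=k + 3 and B=1, with C=k**2 + 5*k + 7.
f must satisfy (k + 3)·f(k+1) − (1)·f(k) = k**2 + 5*k + 7.
d = 1 from the (1,0,2) case.
Solve for f: f(k) = k + 2 (degree 1 ≤ 1).
Get s_k = R·t_k = (k + 2)*factorial(k + 2) with R(k) = B(k−1)f(k)/C(k) = (k + 2)/(k**2 + 5*k + 7).
Δs = (k**2 + 5*k + 7)*factorial(k + 2), as required.

Yes. s_k = (k + 2)*factorial(k + 2).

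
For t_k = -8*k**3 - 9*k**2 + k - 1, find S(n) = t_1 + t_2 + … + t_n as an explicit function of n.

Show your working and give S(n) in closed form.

r(k) = (-k + 8*(k + 1)**3 + 9*(k + 1)**2)/(8*k**3 + 9*k**2 - k + 1) after simplifying.
Factor: A=1; B=1; C=k**3 + 9*k**2/8 - k/8 + 1/8.
Key eq: (1)·f(k+1) = (1)·f(k) + (k**3 + 9*k**2/8 - k/8 + 1/8).
Degrees (0,0,3) ⇒ d ≤ 4.
Coefficient equations give f(k) = k*(2*k**3 - k**2 - 3*k + 3)/8.
Certificate R = B(k−1)f/C = k*(2*k**3 - k**2 - 3*k + 3)/(8*k**3 + 9*k**2 - k + 1) gives s_k = k*(-2*k**3 + k**2 + 3*k - 3).
s_(k+1) − s_k = -8*k**3 - 9*k**2 + k - 1 = t_k.
Telescope: S(n) = s_(n+1) − s_(1) = -2*n**4 - 7*n**3 - 6*n**2 - 2*n - 1 − (-1) = n*(-2*n**3 - 7*n**2 - 6*n - 2).

S(n) = n*(-2*n**3 - 7*n**2 - 6*n - 2)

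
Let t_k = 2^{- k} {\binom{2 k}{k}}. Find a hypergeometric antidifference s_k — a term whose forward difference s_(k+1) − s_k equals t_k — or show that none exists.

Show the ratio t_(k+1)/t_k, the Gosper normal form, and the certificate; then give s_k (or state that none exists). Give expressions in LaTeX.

The ratio is (2*k + 1)/(k + 1).
Take A(k)=2*k + 1, B(k)=k + 1, C(k)=1.
Set up (2*k + 1)·f(k+1) − (k)·f(k) − (1) = 0.
Degrees (1,1,0) ⇒ d ≤ -1.
Bound -1 < 0, so the key equation has no polynomial solution.

no hypergeometric antidifference exists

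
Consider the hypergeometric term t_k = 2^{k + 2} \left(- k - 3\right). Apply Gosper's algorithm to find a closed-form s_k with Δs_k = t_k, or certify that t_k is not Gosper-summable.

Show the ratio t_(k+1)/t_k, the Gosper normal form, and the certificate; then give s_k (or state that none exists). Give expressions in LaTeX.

Step 1: r(k) = 2*(k + 4)/(k + 3).
Gosper form: A/B · C(k+1)/C(k) with A=2, B=1, C=k + 3.
Key eq: (2)·f(k+1) = (1)·f(k) + (k + 3).
d = 1 from the (0,0,1) case.
Coefficient equations give f(k) = k + 1.
Then R = B(k−1)f/C = (k + 1)/(k + 3), so s_k = R(k)·t_k = 2**(k + 2)*(-k - 1).
Check: Δs_k = 2**(k + 2)*(-k - 3). ✓

s_k = 2^{k + 2} \left(- k - 1\right)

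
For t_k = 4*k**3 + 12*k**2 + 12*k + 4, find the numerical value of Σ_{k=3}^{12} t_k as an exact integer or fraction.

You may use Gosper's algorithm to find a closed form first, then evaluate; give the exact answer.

Σ = 32980

Ratio r(k) = (k**3 + 6*k**2 + 12*k + 8)/(k**3 + 3*k**2 + 3*k + 1).
A = 1, B = 1, C = k**3 + 3*k**2 + 3*k + 1.
Solve (1)·f(k+1) − (1)·f(k) = k**3 + 3*k**2 + 3*k + 1.
d = 4 from the (0,0,3) case.
A polynomial solution: f(k) = k**2*(k + 1)**2/4.
Certificate R = B(k−1)f/C = k**2/(4*(k + 1)) gives s_k = k**2*(k**2 + 2*k + 1).
s_(k+1) − s_k = 4*k**3 + 12*k**2 + 12*k + 4 = t_k.
Sum = s_(13) − s_(3); s_(13) = 33124, s_(3) = 144 ⇒ 32980.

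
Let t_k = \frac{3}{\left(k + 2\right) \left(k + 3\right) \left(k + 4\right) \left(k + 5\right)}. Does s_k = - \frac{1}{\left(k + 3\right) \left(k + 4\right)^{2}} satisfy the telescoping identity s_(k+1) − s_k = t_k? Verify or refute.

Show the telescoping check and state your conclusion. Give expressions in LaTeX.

Invalid: residual \frac{2 \left(- 4 k - 17\right)}{k^{6} + 23 k^{5} + 217 k^{4} + 1073 k^{3} + 2926 k^{2} + 4160 k + 2400} ≠ 0.

s_(k+1) = -1/((k + 4)*(k + 5)**2)
s_(k+1) − s_k = (-(k + 3)*(k + 4) + (k + 5)**2)/((k + 3)*(k + 4)**2*(k + 5)**2)
(s_(k+1) − s_k) − t_k = 2*(-4*k - 17)/(k**6 + 23*k**5 + 217*k**4 + 1073*k**3 + 2926*k**2 + 4160*k + 2400)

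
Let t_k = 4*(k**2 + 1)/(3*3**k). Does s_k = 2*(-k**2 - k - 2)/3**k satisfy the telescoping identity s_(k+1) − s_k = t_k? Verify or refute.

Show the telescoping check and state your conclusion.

valid (s_(k+1) − s_k reduces to t_k)

s_(k+1) = 2*(-k**2 - 3*k - 4)/(3*3**k)
s_(k+1) − s_k = 4*(k**2 + 1)/(3*3**k)
(s_(k+1) − s_k) − t_k = 0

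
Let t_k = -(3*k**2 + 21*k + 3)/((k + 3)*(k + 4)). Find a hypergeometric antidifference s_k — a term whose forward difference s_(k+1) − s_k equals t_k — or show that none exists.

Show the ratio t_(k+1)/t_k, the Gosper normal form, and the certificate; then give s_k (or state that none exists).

The ratio is (k + 3)*(7*k + (k + 1)**2 + 8)/((k + 5)*(k**2 + 7*k + 1)).
Take A(k)=k + 3, B(k)=k + 5, C(k)=k**2 + 7*k + 1.
Solve (k + 3)·f(k+1) − (k + 4)·f(k) = k**2 + 7*k + 1.
From deg A=1, deg B=1, deg C=2: d=2.
A polynomial solution: f(k) = k*(3*k - 2)/3.
Certificate R = B(k−1)f/C = k*(k + 4)*(3*k - 2)/(3*(k**2 + 7*k + 1)) gives s_k = k*(2 - 3*k)/(k + 3).
Check: Δs_k = 3*(-k**2 - 7*k - 1)/(k**2 + 7*k + 12). ✓

s_k = k*(2 - 3*k)/(k + 3)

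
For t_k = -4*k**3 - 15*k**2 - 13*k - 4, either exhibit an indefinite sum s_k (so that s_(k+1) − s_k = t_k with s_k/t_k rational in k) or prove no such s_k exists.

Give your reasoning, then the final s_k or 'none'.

s_k = k**3*(-k - 3)

Ratio r(k) = (4*k**3 + 27*k**2 + 55*k + 36)/(4*k**3 + 15*k**2 + 13*k + 4).
So A=1 and B=1, with C=k**3 + 15*k**2/4 + 13*k/4 + 1.
Need (1)·f(k+1) − (1)·f(k) = k**3 + 15*k**2/4 + 13*k/4 + 1.
Degrees (0,0,3) ⇒ d ≤ 4.
Solve for f: f(k) = k**3*(k + 3)/4 (degree 4 ≤ 4).
Get s_k = R·t_k = k**3*(-k - 3) with R(k) = B(k−1)f(k)/C(k) = k**3*(k + 3)/(4*k**3 + 15*k**2 + 13*k + 4).
Verify: k**3*(k + 3) - (k + 1)**3*(k + 4) matches t_k.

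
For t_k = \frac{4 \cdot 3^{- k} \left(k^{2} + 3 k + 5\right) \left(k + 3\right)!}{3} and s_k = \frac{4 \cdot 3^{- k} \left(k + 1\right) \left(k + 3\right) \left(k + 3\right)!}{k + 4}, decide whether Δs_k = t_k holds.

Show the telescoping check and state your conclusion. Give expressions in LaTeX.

s_(k+1) = 4*(k + 2)*(k + 4)*factorial(k + 4)/(3*3**k*(k + 5))
s_(k+1) − s_k = 4*(k**4 + 11*k**3 + 45*k**2 + 91*k + 83)*factorial(k + 3)/(3*3**k*(k + 4)*(k + 5))
(s_(k+1) − s_k) − t_k = -4*(k**3 + 7*k**2 + 14*k + 17)*factorial(k + 3)/(3*3**k*(k + 4)*(k + 5))

Invalid: residual - \frac{4 \cdot 3^{- k} \left(k^{3} + 7 k^{2} + 14 k + 17\right) \left(k + 3\right)!}{3 \left(k + 4\right) \left(k + 5\right)} ≠ 0.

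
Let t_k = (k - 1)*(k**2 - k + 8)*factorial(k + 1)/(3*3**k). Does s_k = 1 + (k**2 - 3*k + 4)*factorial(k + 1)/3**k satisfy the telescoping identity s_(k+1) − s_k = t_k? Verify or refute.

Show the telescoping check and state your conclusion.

valid; difference matches t_k

s_(k+1) = 3**(-k - 1)*(-3*k + (k + 1)**2 + 1)*factorial(k + 2) + 1
s_(k+1) − s_k = (k - 1)*(k**2 - k + 8)*factorial(k + 1)/(3*3**k)
(s_(k+1) − s_k) − t_k = 0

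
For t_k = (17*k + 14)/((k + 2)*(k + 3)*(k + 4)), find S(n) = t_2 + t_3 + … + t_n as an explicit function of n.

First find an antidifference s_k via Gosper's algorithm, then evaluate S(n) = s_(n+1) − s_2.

S(n) = (29*n**2 + 33*n - 62)/(10*(n**2 + 7*n + 12))

Step 1: r(k) = (k + 2)*(17*k + 31)/((k + 5)*(17*k + 14)).
Take A(k)=k + 2, B(k)=k + 5, C(k)=k + 14/17.
Need (k + 2)·f(k+1) − (k + 4)·f(k) = k + 14/17.
Bound: deg f ≤ 2.
Match coefficients ⇒ f(k) = k*(4*k + 3)/17.
R(k) = B(k−1)·f(k)/C(k) = k*(k + 4)*(4*k + 3)/(17*k + 14); s_k = R·t_k = k*(4*k + 3)/((k + 2)*(k + 3)).
s_(k+1) − s_k = (17*k + 14)/(k**3 + 9*k**2 + 26*k + 24) = t_k.
Telescope: S(n) = s_(n+1) − s_(2) = (4*n**2 + 11*n + 7)/(n**2 + 7*n + 12) − (11/10) = (29*n**2 + 33*n - 62)/(10*(n**2 + 7*n + 12)).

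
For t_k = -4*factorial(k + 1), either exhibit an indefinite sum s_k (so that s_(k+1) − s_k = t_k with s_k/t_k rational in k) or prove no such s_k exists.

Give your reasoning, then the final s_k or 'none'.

t_(k+1)/t_k = k + 2.
Factor: A=k + 2; B=1; C=1.
Need (k + 2)·f(k+1) − (1)·f(k) = 1.
d = -1 from the (1,0,0) case.
Bound -1 < 0, so the key equation has no polynomial solution.

none (Gosper's algorithm certifies no s_k)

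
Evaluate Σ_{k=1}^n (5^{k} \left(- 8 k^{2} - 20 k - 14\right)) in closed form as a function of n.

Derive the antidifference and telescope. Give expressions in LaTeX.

The ratio is 5*(4*k**2 + 18*k + 21)/(4*k**2 + 10*k + 7).
Normal form (A,B,C) = (5, 1, k**2 + 5*k/2 + 7/4).
Key eq: (5)·f(k+1) = (1)·f(k) + (k**2 + 5*k/2 + 7/4).
Degrees (0,0,2) ⇒ d ≤ 2.
Coefficient equations give f(k) = (2*k**2 + 1)/8.
Get s_k = R·t_k = 5**k*(-2*k**2 - 1) with R(k) = B(k−1)f(k)/C(k) = (2*k**2 + 1)/(2*(4*k**2 + 10*k + 7)).
Δs = 2*5**k*(k**2 - 5*(k + 1)**2 - 2), as required.
Σ_(k=1)^n t_k = s_(n+1) − s_(1) = (5**(n + 1)*(-2*n**2 - 4*n - 3)) − (-15), i.e. -10*5**n*n**2 - 20*5**n*n - 15*5**n + 15.

S(n) = - 10 \cdot 5^{n} n^{2} - 20 \cdot 5^{n} n - 15 \cdot 5^{n} + 15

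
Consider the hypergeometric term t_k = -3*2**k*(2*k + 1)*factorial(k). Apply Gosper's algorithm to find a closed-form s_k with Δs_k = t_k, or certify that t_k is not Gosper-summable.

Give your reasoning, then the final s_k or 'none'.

s_k = -3*2**k*factorial(k)

Step 1: r(k) = 2*(k + 1)*(2*k + 3)/(2*k + 1).
Normal form (A,B,C) = (2*k + 2, 1, k + 1/2).
Set up (2*k + 2)·f(k+1) − (1)·f(k) − (k + 1/2) = 0.
d = 0 from the (1,0,1) case.
Match coefficients ⇒ f(k) = 1/2.
R(k) = B(k−1)·f(k)/C(k) = 1/(2*k + 1); s_k = R·t_k = -3*2**k*factorial(k).
Check: Δs_k = -3*2**k*(2*k + 1)*factorial(k). ✓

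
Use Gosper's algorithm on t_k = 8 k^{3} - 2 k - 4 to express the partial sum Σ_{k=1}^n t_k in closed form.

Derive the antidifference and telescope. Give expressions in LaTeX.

r(k) = (k - 4*(k + 1)**3 + 3)/(-4*k**3 + k + 2) after simplifying.
Factor: A=1; B=1; C=k**3 - k/4 - 1/2.
Solve (1)·f(k+1) − (1)·f(k) = k**3 - k/4 - 1/2.
Degrees (0,0,3) ⇒ d ≤ 4.
Coefficient equations give f(k) = k*(2*k**3 - 4*k**2 + k - 3)/8.
Certificate R = B(k−1)f/C = k*(2*k**3 - 4*k**2 + k - 3)/(2*(4*k**3 - k - 2)) gives s_k = k*(2*k**3 - 4*k**2 + k - 3).
Verify: 8*k**3 - 2*k - 4 matches t_k.
Σ_(k=1)^n t_k = s_(n+1) − s_(1) = (2*n**4 + 4*n**3 + n**2 - 5*n - 4) − (-4), i.e. n*(2*n**3 + 4*n**2 + n - 5).

S(n) = n \left(2 n^{3} + 4 n^{2} + n - 5\right)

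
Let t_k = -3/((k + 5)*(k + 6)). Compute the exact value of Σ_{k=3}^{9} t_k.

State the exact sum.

Ratio r(k) = (k + 5)/(k + 7).
Take A(k)=k + 5, B(k)=k + 7, C(k)=1.
Set up (k + 5)·f(k+1) − (k + 6)·f(k) − (1) = 0.
From deg A=1, deg B=1, deg C=0: d=1.
Match coefficients ⇒ f(k) = k/5.
Then R = B(k−1)f/C = k*(k + 6)/5, so s_k = R(k)·t_k = -3*k/(5*k + 25).
Verify: -3/(k**2 + 11*k + 30) matches t_k.
Sum = s_(10) − s_(3); s_(10) = -2/5, s_(3) = -9/40 ⇒ -7/40.

Σ = -7/40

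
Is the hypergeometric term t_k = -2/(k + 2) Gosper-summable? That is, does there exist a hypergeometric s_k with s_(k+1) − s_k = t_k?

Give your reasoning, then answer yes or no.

t_(k+1)/t_k = (k + 2)/(k + 3).
So A=k + 2 and B=k + 3, with C=1.
Need (k + 2)·f(k+1) − (k + 2)·f(k) = 1.
deg f ≤ 0 (via 1,1,0).
Generic f = c0 gives residual -1; -1 = 0 cannot hold, so t_k is not Gosper-summable.

No; the coefficient equations for f are inconsistent.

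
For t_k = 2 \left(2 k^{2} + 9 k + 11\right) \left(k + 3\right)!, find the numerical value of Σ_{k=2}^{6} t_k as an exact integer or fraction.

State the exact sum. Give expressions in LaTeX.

r(k) = (k + 4)*(9*k + 2*(k + 1)**2 + 20)/(2*k**2 + 9*k + 11) after simplifying.
So A=k + 4 and B=1, with C=k**2 + 9*k/2 + 11/2.
Key eq: (k + 4)·f(k+1) = (1)·f(k) + (k**2 + 9*k/2 + 11/2).
Degrees (1,0,2) ⇒ d ≤ 1.
Coefficient equations give f(k) = (2*k + 1)/2.
Certificate R = B(k−1)f/C = (2*k + 1)/(2*k**2 + 9*k + 11) gives s_k = 2*(2*k + 1)*factorial(k + 3).
s_(k+1) − s_k = 2*(2*k**2 + 9*k + 11)*factorial(k + 3) = t_k.
Σ_(k=2)^(6) t_k = s_(7) − s_(2) = 108864000 − (1200) = 108862800.

Σ = 108862800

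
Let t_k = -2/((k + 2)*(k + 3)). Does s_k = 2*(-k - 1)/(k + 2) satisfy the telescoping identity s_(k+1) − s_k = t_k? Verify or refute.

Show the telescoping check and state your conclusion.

valid; difference matches t_k

s_(k+1) = 2*(-k - 2)/(k + 3)
s_(k+1) − s_k = -2/(k**2 + 5*k + 6)
(s_(k+1) − s_k) − t_k = 0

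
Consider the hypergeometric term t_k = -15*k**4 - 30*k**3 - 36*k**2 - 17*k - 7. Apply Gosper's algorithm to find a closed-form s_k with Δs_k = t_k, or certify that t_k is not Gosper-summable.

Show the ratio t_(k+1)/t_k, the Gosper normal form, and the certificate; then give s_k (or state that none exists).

s_k = k*(-3*k**4 - 2*k**2 + 2*k - 4)

t_(k+1)/t_k = (15*k**4 + 90*k**3 + 216*k**2 + 239*k + 105)/(15*k**4 + 30*k**3 + 36*k**2 + 17*k + 7).
Factor: A=1; B=1; C=k**4 + 2*k**3 + 12*k**2/5 + 17*k/15 + 7/15.
Set up (1)·f(k+1) − (1)·f(k) − (k**4 + 2*k**3 + 12*k**2/5 + 17*k/15 + 7/15) = 0.
d = 5 from the (0,0,4) case.
Coefficient equations give f(k) = k*(3*k**4 + 2*k**2 - 2*k + 4)/15.
R(k) = B(k−1)·f(k)/C(k) = k*(3*k**4 + 2*k**2 - 2*k + 4)/(15*k**4 + 30*k**3 + 36*k**2 + 17*k + 7); s_k = R·t_k = k*(-3*k**4 - 2*k**2 + 2*k - 4).
Δs = -15*k**4 - 30*k**3 - 36*k**2 - 17*k - 7, as required.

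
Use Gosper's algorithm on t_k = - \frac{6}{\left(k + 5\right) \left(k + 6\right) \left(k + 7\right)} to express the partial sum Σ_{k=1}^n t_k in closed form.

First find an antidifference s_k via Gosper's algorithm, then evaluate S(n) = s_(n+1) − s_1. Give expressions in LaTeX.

t_(k+1)/t_k = (k + 5)/(k + 8).
Normal form (A,B,C) = (k + 5, k + 8, 1).
Solve (k + 5)·f(k+1) − (k + 7)·f(k) = 1.
deg f ≤ 2 (via 1,1,0).
Match coefficients ⇒ f(k) = k*(k + 11)/60.
Get s_k = R·t_k = k*(-k - 11)/(10*(k + 5)*(k + 6)) with R(k) = B(k−1)f(k)/C(k) = k*(k + 7)*(k + 11)/60.
s_(k+1) − s_k = -6/(k**3 + 18*k**2 + 107*k + 210) = t_k.
Telescope: S(n) = s_(n+1) − s_(1) = (-n**2 - 13*n - 12)/(10*(n**2 + 13*n + 42)) − (-1/35) = n*(-n - 13)/(14*(n**2 + 13*n + 42)).

S(n) = \frac{n \left(- n - 13\right)}{14 \left(n^{2} + 13 n + 42\right)}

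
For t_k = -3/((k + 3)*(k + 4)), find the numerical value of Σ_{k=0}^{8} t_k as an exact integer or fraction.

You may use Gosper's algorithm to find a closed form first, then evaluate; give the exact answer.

Compute t_(k+1)/t_k: get (k + 3)/(k + 5).
Gosper form: A/B · C(k+1)/C(k) with A=k + 3, B=k + 5, C=1.
Solve (k + 3)·f(k+1) − (k + 4)·f(k) = 1.
Bound: deg f ≤ 1.
Solve for f: f(k) = k/3 (degree 1 ≤ 1).
Get s_k = R·t_k = -k/(k + 3) with R(k) = B(k−1)f(k)/C(k) = k*(k + 4)/3.
Verify: -3/(k**2 + 7*k + 12) matches t_k.
Σ_(k=0)^(8) t_k = s_(9) − s_(0) = -3/4 − (0) = -3/4.

Σ = -3/4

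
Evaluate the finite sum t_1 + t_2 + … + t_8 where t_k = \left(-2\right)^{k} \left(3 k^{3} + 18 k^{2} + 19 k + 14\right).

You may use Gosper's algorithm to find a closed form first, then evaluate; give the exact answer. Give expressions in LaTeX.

The ratio is 2*(-3*k**3 - 27*k**2 - 64*k - 54)/(3*k**3 + 18*k**2 + 19*k + 14).
A = -2, B = 1, C = k**3 + 6*k**2 + 19*k/3 + 14/3.
Key eq: (-2)·f(k+1) = (1)·f(k) + (k**3 + 6*k**2 + 19*k/3 + 14/3).
deg f ≤ 3 (via 0,0,3).
Coefficient equations give f(k) = -(k**3 + 4*k**2 - k + 2)/3.
Certificate R = B(k−1)f/C = -(k**3 + 4*k**2 - k + 2)/(3*k**3 + 18*k**2 + 19*k + 14) gives s_k = (-2)**k*(-k**3 - 4*k**2 + k - 2).
Verify: (-2)**k*(3*k**3 + 18*k**2 + 19*k + 14) matches t_k.
Σ_(k=1)^(8) t_k = s_(9) − s_(1) = 535552 − (12) = 535540.

Σ = 535540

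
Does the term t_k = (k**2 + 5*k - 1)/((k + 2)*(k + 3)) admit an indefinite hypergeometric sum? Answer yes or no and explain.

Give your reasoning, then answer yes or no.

Yes. s_k = k*(2*k - 3)/(2*(k + 2)).

Ratio r(k) = (k + 2)*(5*k + (k + 1)**2 + 4)/((k + 4)*(k**2 + 5*k - 1)).
Factor: A=k + 2; B=k + 4; C=k**2 + 5*k - 1.
Need (k + 2)·f(k+1) − (k + 3)·f(k) = k**2 + 5*k - 1.
d = 2 from the (1,1,2) case.
Solve for f: f(k) = k*(2*k - 3)/2 (degree 2 ≤ 2).
Certificate R = B(k−1)f/C = k*(k + 3)*(2*k - 3)/(2*(k**2 + 5*k - 1)) gives s_k = k*(2*k - 3)/(2*(k + 2)).
s_(k+1) − s_k = (k**2 + 5*k - 1)/(k**2 + 5*k + 6) = t_k.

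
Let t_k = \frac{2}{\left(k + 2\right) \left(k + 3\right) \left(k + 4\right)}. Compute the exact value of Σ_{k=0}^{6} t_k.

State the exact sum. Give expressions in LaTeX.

t_(k+1)/t_k = (k + 2)/(k + 5).
A = k + 2, B = k + 5, C = 1.
Solve (k + 2)·f(k+1) − (k + 4)·f(k) = 1.
Bound: deg f ≤ 2.
Solve for f: f(k) = k*(k + 5)/12 (degree 2 ≤ 2).
Get s_k = R·t_k = k*(k + 5)/(6*(k + 2)*(k + 3)) with R(k) = B(k−1)f(k)/C(k) = k*(k + 4)*(k + 5)/12.
Δs = 2/(k**3 + 9*k**2 + 26*k + 24), as required.
Sum = s_(7) − s_(0); s_(7) = 7/45, s_(0) = 0 ⇒ 7/45.

Σ = 7/45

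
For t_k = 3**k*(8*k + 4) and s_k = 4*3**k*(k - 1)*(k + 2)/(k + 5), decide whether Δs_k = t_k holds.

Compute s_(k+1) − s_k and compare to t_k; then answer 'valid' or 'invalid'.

Invalid: residual 24*3**k*(-k**2 - 5*k - 3)/(k**2 + 11*k + 30) ≠ 0.

s_(k+1) = 12*3**k*k*(k + 3)/(k + 6)
s_(k+1) − s_k = 3**k*(8*k**3 + 68*k**2 + 164*k + 48)/(k**2 + 11*k + 30)
(s_(k+1) − s_k) − t_k = 24*3**k*(-k**2 - 5*k - 3)/(k**2 + 11*k + 30)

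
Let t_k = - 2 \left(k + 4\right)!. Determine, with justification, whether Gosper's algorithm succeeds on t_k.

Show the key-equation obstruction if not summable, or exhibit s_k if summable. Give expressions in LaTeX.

r(k) = k + 5 after simplifying.
Gosper form: A/B · C(k+1)/C(k) with A=k + 5, B=1, C=1.
Need (k + 5)·f(k+1) − (1)·f(k) = 1.
From deg A=1, deg B=0, deg C=0: d=-1.
Bound -1 < 0, so the key equation has no polynomial solution.

No; the degree bound rules out any f.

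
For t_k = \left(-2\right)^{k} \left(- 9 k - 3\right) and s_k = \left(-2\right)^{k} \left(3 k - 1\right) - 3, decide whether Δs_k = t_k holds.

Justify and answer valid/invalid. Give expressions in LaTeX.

Valid — Δs_k = t_k.

s_(k+1) = (-2)**(k + 1)*(3*k + 2) - 3
s_(k+1) − s_k = (-2)**k*(-9*k - 3)
(s_(k+1) − s_k) − t_k = 0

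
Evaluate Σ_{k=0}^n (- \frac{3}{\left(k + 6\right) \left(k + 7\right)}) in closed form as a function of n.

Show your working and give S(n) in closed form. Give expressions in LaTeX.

S(n) = \frac{- n - 1}{2 \left(n + 7\right)}

Compute t_(k+1)/t_k: get (k + 6)/(k + 8).
A = k + 6, B = k + 8, C = 1.
Key eq: (k + 6)·f(k+1) = (k + 7)·f(k) + (1).
d = 1 from the (1,1,0) case.
Coefficient equations give f(k) = k/6.
Certificate R = B(k−1)f/C = k*(k + 7)/6 gives s_k = -k/(2*k + 12).
Check: Δs_k = -3/(k**2 + 13*k + 42). ✓
Telescope: S(n) = s_(n+1) − s_(0) = (-n - 1)/(2*(n + 7)) − (0) = (-n - 1)/(2*(n + 7)).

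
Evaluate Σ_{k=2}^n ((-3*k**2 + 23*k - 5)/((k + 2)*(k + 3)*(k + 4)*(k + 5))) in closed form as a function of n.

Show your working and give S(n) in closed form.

S(n) = (-n**3 + 60*n**2 + n - 60)/(24*(n**3 + 12*n**2 + 47*n + 60))

r(k) = -(k + 2)*(23*k - 3*(k + 1)**2 + 18)/((k + 6)*(3*k**2 - 23*k + 5)) after simplifying.
A = k + 2, B = k + 6, C = k**2 - 23*k/3 + 5/3.
Set up (k + 2)·f(k+1) − (k + 5)·f(k) − (k**2 - 23*k/3 + 5/3) = 0.
From deg A=1, deg B=1, deg C=2: d=3.
Solving with deg f ≤ 3: f(k) = k*(k - 61)*(k - 2)/72.
Get s_k = R·t_k = k*(-k**2 + 63*k - 122)/(24*(k + 2)*(k + 3)*(k + 4)) with R(k) = B(k−1)f(k)/C(k) = k*(k - 61)*(k - 2)*(k + 5)/(24*(3*k**2 - 23*k + 5)).
Verify: (-3*k**2 + 23*k - 5)/(k**4 + 14*k**3 + 71*k**2 + 154*k + 120) matches t_k.
Σ_(k=2)^n t_k = s_(n+1) − s_(2) = ((-n**3 + 60*n**2 + n - 60)/(24*(n**3 + 12*n**2 + 47*n + 60))) − (0), i.e. (-n**3 + 60*n**2 + n - 60)/(24*(n**3 + 12*n**2 + 47*n + 60)).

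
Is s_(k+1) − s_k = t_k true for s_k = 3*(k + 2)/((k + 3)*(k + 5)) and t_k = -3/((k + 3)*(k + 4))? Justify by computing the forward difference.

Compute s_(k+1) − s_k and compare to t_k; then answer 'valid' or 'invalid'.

s_(k+1) = 3*(k + 3)/((k + 4)*(k + 6))
s_(k+1) − s_k = 3*(-k**2 - 5*k - 3)/(k**4 + 18*k**3 + 119*k**2 + 342*k + 360)
(s_(k+1) − s_k) − t_k = 9*(2*k + 9)/(k**4 + 18*k**3 + 119*k**2 + 342*k + 360)

Invalid: residual 9*(2*k + 9)/(k**4 + 18*k**3 + 119*k**2 + 342*k + 360) ≠ 0.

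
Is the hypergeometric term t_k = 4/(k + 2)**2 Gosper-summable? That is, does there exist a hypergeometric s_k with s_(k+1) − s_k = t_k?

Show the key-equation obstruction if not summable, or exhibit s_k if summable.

t_(k+1)/t_k = (k + 2)**2/(k + 3)**2.
Gosper form: A/B · C(k+1)/C(k) with A=k**2 + 4*k + 4, B=k**2 + 6*k + 9, C=1.
Set up (k**2 + 4*k + 4)·f(k+1) − (k**2 + 4*k + 4)·f(k) − (1) = 0.
deg f ≤ 0 (via 2,2,0).
Put f(k) = c0: A·f(k+1) − B(k−1)·f(k) − C = -1; need -1 = 0 — inconsistent ⇒ no f, not summable.

No — key equation has no polynomial f.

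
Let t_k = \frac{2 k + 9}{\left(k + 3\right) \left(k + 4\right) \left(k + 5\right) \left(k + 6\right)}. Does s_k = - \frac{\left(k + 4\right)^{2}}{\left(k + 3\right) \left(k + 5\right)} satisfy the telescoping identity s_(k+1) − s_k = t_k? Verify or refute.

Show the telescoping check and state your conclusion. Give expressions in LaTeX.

s_(k+1) = -(k + 5)**2/((k + 4)*(k + 6))
s_(k+1) − s_k = (2*k + 9)/(k**4 + 18*k**3 + 119*k**2 + 342*k + 360)
(s_(k+1) − s_k) − t_k = 0

valid (s_(k+1) − s_k reduces to t_k)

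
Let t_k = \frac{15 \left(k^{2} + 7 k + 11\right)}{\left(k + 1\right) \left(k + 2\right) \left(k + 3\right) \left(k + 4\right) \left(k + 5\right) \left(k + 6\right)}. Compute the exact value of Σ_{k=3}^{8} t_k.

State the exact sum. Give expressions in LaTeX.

Σ = 31/1344

Step 1: r(k) = (k + 1)*(7*k + (k + 1)**2 + 18)/((k + 7)*(k**2 + 7*k + 11)).
A = k + 1, B = k + 7, C = k**2 + 7*k + 11.
Set up (k + 1)·f(k+1) − (k + 6)·f(k) − (k**2 + 7*k + 11) = 0.
From deg A=1, deg B=1, deg C=2: d=5.
Coefficient equations give f(k) = k*(k + 2)*(k + 4)*(k**2 + 9*k + 23)/45.
Get s_k = R·t_k = k*(k**2 + 9*k + 23)/(3*(k**3 + 9*k**2 + 23*k + 15)) with R(k) = B(k−1)f(k)/C(k) = k*(k + 2)*(k + 4)*(k + 6)*(k**2 + 9*k + 23)/(45*(k**2 + 7*k + 11)).
Verify: 15*(k**2 + 7*k + 11)/(k**6 + 21*k**5 + 175*k**4 + 735*k**3 + 1624*k**2 + 1764*k + 720) matches t_k.
Telescoping: Σ = s_(9) − s_(3) = 37/112 − (59/192) = 31/1344.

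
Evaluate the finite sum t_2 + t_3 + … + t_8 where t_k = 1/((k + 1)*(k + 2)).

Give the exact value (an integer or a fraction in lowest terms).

r(k) = (k + 1)/(k + 3) after simplifying.
Gosper form: A/B · C(k+1)/C(k) with A=k + 1, B=k + 3, C=1.
f must satisfy (k + 1)·f(k+1) − (k + 2)·f(k) = 1.
deg f ≤ 1 (via 1,1,0).
Coefficient equations give f(k) = k.
Get s_k = R·t_k = k/(k + 1) with R(k) = B(k−1)f(k)/C(k) = k*(k + 2).
s_(k+1) − s_k = 1/(k**2 + 3*k + 2) = t_k.
Sum = s_(9) − s_(2); s_(9) = 9/10, s_(2) = 2/3 ⇒ 7/30.

Σ = 7/30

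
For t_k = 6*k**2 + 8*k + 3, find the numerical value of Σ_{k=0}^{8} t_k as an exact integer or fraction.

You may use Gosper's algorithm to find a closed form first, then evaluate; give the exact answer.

r(k) = (6*k**2 + 20*k + 17)/(6*k**2 + 8*k + 3) after simplifying.
Normal form (A,B,C) = (1, 1, k**2 + 4*k/3 + 1/2).
Solve (1)·f(k+1) − (1)·f(k) = k**2 + 4*k/3 + 1/2.
deg f ≤ 3 (via 0,0,2).
A polynomial solution: f(k) = k**2*(2*k + 1)/6.
So s_k = (B(k−1)f/C)·t_k = (k**2*(2*k + 1)/(6*k**2 + 8*k + 3))·t_k = k**2*(2*k + 1).
Verify: 6*k**2 + 8*k + 3 matches t_k.
Telescoping: Σ = s_(9) − s_(0) = 1539 − (0) = 1539.

Σ = 1539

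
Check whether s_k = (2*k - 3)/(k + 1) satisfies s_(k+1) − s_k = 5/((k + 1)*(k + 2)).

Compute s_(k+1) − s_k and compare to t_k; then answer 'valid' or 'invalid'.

Valid — Δs_k = t_k.

s_(k+1) = (2*k - 1)/(k + 2)
s_(k+1) − s_k = 5/(k**2 + 3*k + 2)
(s_(k+1) − s_k) − t_k = 0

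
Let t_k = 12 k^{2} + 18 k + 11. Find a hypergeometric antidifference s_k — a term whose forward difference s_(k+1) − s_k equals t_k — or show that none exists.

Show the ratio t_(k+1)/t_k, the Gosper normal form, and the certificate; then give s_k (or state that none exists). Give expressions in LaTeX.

s_k = k \left(4 k^{2} + 3 k + 4\right)

r(k) = (12*k**2 + 42*k + 41)/(12*k**2 + 18*k + 11) after simplifying.
A = 1, B = 1, C = k**2 + 3*k/2 + 11/12.
f must satisfy (1)·f(k+1) − (1)·f(k) = k**2 + 3*k/2 + 11/12.
From deg A=0, deg B=0, deg C=2: d=3.
Solve for f: f(k) = k*(4*k**2 + 3*k + 4)/12 (degree 3 ≤ 3).
So s_k = (B(k−1)f/C)·t_k = (k*(4*k**2 + 3*k + 4)/(12*k**2 + 18*k + 11))·t_k = k*(4*k**2 + 3*k + 4).
Verify: 12*k**2 + 18*k + 11 matches t_k.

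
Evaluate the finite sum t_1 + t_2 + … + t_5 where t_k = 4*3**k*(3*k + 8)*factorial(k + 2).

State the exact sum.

t_(k+1)/t_k = 3*(k + 3)*(3*k + 11)/(3*k + 8).
Normal form (A,B,C) = (3*k + 9, 1, k + 8/3).
Key eq: (3*k + 9)·f(k+1) = (1)·f(k) + (k + 8/3).
From deg A=1, deg B=0, deg C=1: d=0.
Coefficient equations give f(k) = 1/3.
Then R = B(k−1)f/C = 1/(3*k + 8), so s_k = R(k)·t_k = 4*3**k*factorial(k + 2).
Δs = 4*3**k*(3*k + 8)*factorial(k + 2), as required.
Σ_(k=1)^(5) t_k = s_(6) − s_(1) = 117573120 − (72) = 117573048.

Σ = 117573048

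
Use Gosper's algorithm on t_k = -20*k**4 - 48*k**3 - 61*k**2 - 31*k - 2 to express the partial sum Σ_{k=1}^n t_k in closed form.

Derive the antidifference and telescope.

Compute t_(k+1)/t_k: get (20*k**4 + 128*k**3 + 325*k**2 + 377*k + 162)/(20*k**4 + 48*k**3 + 61*k**2 + 31*k + 2).
Factor: A=1; B=1; C=k**4 + 12*k**3/5 + 61*k**2/20 + 31*k/20 + 1/10.
f must satisfy (1)·f(k+1) − (1)·f(k) = k**4 + 12*k**3/5 + 61*k**2/20 + 31*k/20 + 1/10.
From deg A=0, deg B=0, deg C=4: d=5.
Match coefficients ⇒ f(k) = k*(4*k**4 + 2*k**3 + 3*k**2 - 3*k - 4)/20.
Get s_k = R·t_k = k*(-4*k**4 - 2*k**3 - 3*k**2 + 3*k + 4) with R(k) = B(k−1)f(k)/C(k) = k*(4*k**4 + 2*k**3 + 3*k**2 - 3*k - 4)/(20*k**4 + 48*k**3 + 61*k**2 + 31*k + 2).
Δs = -20*k**4 - 48*k**3 - 61*k**2 - 31*k - 2, as required.
s_(n+1) = -4*n**5 - 22*n**4 - 51*n**3 - 58*n**2 - 27*n - 2 and s_(1) = -2, so S(n) = n*(-4*n**4 - 22*n**3 - 51*n**2 - 58*n - 27).

S(n) = n*(-4*n**4 - 22*n**3 - 51*n**2 - 58*n - 27)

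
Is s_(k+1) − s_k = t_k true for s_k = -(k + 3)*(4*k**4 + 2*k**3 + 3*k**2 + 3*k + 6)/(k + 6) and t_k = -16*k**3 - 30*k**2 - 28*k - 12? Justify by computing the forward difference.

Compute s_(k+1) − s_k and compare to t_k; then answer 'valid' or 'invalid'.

Invalid: residual 3*(12*k**4 + 124*k**3 + 205*k**2 + 177*k + 66)/(k**2 + 13*k + 42) ≠ 0.

s_(k+1) = (-4*k**5 - 34*k**4 - 105*k**3 - 163*k**2 - 142*k - 72)/(k + 7)
s_(k+1) − s_k = (-16*k**5 - 202*k**4 - 718*k**3 - 1021*k**2 - 801*k - 306)/(k**2 + 13*k + 42)
(s_(k+1) − s_k) − t_k = 3*(12*k**4 + 124*k**3 + 205*k**2 + 177*k + 66)/(k**2 + 13*k + 42)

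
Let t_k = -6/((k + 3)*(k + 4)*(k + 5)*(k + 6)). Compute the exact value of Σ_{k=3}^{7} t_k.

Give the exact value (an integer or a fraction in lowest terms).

Compute t_(k+1)/t_k: get (k + 3)/(k + 7).
Gosper form: A/B · C(k+1)/C(k) with A=k + 3, B=k + 7, C=1.
Need (k + 3)·f(k+1) − (k + 6)·f(k) = 1.
deg f ≤ 3 (via 1,1,0).
A polynomial solution: f(k) = k*(k**2 + 12*k + 47)/180.
R(k) = B(k−1)·f(k)/C(k) = k*(k + 6)*(k**2 + 12*k + 47)/180; s_k = R·t_k = k*(-k**2 - 12*k - 47)/(30*(k + 3)*(k + 4)*(k + 5)).
Verify: -6/(k**4 + 18*k**3 + 119*k**2 + 342*k + 360) matches t_k.
Evaluate s at k=8 and k=3: -23/715 and -23/840; difference -115/24024.

Σ = -115/24024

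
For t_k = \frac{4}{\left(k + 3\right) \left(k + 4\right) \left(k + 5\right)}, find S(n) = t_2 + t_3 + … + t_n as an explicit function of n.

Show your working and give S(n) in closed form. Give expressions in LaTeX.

S(n) = \frac{n^{2} + 9 n - 10}{15 \left(n^{2} + 9 n + 20\right)}

The ratio is (k + 3)/(k + 6).
So A=k + 3 and B=k + 6, with C=1.
Need (k + 3)·f(k+1) − (k + 5)·f(k) = 1.
From deg A=1, deg B=1, deg C=0: d=2.
Coefficient equations give f(k) = k*(k + 7)/24.
Then R = B(k−1)f/C = k*(k + 5)*(k + 7)/24, so s_k = R(k)·t_k = k*(k + 7)/(6*(k + 3)*(k + 4)).
s_(k+1) − s_k = 4/(k**3 + 12*k**2 + 47*k + 60) = t_k.
Telescope: S(n) = s_(n+1) − s_(2) = (n**2 + 9*n + 8)/(6*(n**2 + 9*n + 20)) − (1/10) = (n**2 + 9*n - 10)/(15*(n**2 + 9*n + 20)).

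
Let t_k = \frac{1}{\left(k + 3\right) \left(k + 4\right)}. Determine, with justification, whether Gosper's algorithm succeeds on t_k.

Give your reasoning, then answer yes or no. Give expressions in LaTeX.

r(k) = (k + 3)/(k + 5) after simplifying.
Take A(k)=k + 3, B(k)=k + 5, C(k)=1.
Set up (k + 3)·f(k+1) − (k + 4)·f(k) − (1) = 0.
d = 1 from the (1,1,0) case.
Solving with deg f ≤ 1: f(k) = k/3.
Certificate R = B(k−1)f/C = k*(k + 4)/3 gives s_k = k/(3*(k + 3)).
s_(k+1) − s_k = 1/(k**2 + 7*k + 12) = t_k.

Yes. s_k = \frac{k}{3 \left(k + 3\right)}.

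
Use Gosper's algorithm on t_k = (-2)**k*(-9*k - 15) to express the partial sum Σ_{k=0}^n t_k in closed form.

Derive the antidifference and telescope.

t_(k+1)/t_k = 2*(-3*k - 8)/(3*k + 5).
Factor: A=-2; B=1; C=k + 5/3.
Solve (-2)·f(k+1) − (1)·f(k) = k + 5/3.
deg f ≤ 1 (via 0,0,1).
Coefficient equations give f(k) = -(k + 1)/3.
Get s_k = R·t_k = 3*(-2)**k*(k + 1) with R(k) = B(k−1)f(k)/C(k) = -(k + 1)/(3*k + 5).
s_(k+1) − s_k = (-2)**k*(-9*k - 15) = t_k.
Telescope: S(n) = s_(n+1) − s_(0) = (-2)**(n + 1)*(3*n + 6) − (3) = -6*(-2)**n*n - 12*(-2)**n - 3.

S(n) = -6*(-2)**n*n - 12*(-2)**n - 3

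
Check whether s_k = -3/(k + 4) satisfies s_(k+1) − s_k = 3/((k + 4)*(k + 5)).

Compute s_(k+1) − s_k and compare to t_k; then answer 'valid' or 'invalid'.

s_(k+1) = -3/(k + 5)
s_(k+1) − s_k = 3/((k + 4)*(k + 5))
(s_(k+1) − s_k) − t_k = 0

Valid — Δs_k = t_k.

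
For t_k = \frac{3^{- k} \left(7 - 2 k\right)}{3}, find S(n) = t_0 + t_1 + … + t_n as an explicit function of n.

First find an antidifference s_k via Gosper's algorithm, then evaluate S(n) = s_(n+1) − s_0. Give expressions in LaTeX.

S(n) = 3^{- n - 1} \left(3^{n + 2} + n - 2\right)

r(k) = (2*k - 5)/(3*(2*k - 7)) after simplifying.
So A=1/3 and B=1, with C=k - 7/2.
f must satisfy (1/3)·f(k+1) − (1)·f(k) = k - 7/2.
deg f ≤ 1 (via 0,0,1).
Coefficient equations give f(k) = -3*(k - 3)/2.
So s_k = (B(k−1)f/C)·t_k = (-3*(k - 3)/(2*k - 7))·t_k = (k - 3)/3**k.
s_(k+1) − s_k = (7 - 2*k)/(3*3**k) = t_k.
Evaluate: s_(n+1) = 3**(-n - 1)*(n - 2); subtract s_(0) = -3 ⇒ S(n) = 3**(-n - 1)*(3**(n + 2) + n - 2).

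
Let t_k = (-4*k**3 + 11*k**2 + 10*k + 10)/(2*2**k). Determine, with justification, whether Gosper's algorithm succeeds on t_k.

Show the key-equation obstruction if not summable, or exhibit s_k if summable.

Yes. s_k = (4*k**3 + k**2 + 4*k - 1)/2**k.

Ratio r(k) = (4*k**3 + k**2 - 20*k - 27)/(2*(4*k**3 - 11*k**2 - 10*k - 10)).
Normal form (A,B,C) = (1/2, 1, k**3 - 11*k**2/4 - 5*k/2 - 5/2).
Solve (1/2)·f(k+1) − (1)·f(k) = k**3 - 11*k**2/4 - 5*k/2 - 5/2.
Degrees (0,0,3) ⇒ d ≤ 3.
Solving with deg f ≤ 3: f(k) = -(4*k**3 + k**2 + 4*k - 1)/2.
Certificate R = B(k−1)f/C = -2*(4*k**3 + k**2 + 4*k - 1)/(4*k**3 - 11*k**2 - 10*k - 10) gives s_k = (4*k**3 + k**2 + 4*k - 1)/2**k.
Verify: (-4*k**3 + 11*k**2 + 10*k + 10)/(2*2**k) matches t_k.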